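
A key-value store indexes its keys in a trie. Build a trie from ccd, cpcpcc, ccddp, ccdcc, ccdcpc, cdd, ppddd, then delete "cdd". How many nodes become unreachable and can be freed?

2

After clearing the end-marker at "cdd", prune upward until reaching a node still needed by another word.
The suffix "dd" (2 nodes) is used only by "cdd"; the node for "c" still has the child "c", so pruning stops there.
Nodes removed: 2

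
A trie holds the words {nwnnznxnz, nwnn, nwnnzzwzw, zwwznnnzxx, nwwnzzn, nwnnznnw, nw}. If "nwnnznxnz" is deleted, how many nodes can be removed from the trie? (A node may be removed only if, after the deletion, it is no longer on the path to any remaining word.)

A node on "nwnnznxnz"'s path can go only if nothing else ends at it or branches off below it.
The suffix "xnz" (3 nodes) is used only by "nwnnznxnz"; the node for "nwnnzn" still has the child "n", so pruning stops there.
Nodes removed: 3

3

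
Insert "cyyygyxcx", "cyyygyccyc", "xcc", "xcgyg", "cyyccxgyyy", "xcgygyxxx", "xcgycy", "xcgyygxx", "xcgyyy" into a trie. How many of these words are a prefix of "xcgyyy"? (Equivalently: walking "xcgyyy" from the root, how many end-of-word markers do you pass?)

Walk "xcgyyy" from the root; an end-of-word marker is hit whenever a stored word is a prefix of "xcgyyy".
Prefixes of the query that are stored words: "xcgyyy"
Count: 1

1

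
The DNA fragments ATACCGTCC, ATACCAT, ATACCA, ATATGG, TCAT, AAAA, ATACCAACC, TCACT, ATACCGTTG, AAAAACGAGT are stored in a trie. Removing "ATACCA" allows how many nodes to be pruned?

A node on "ATACCA"'s path can go only if nothing else ends at it or branches off below it.
Every node on "ATACCA" is still needed (e.g. by "ATACCAT"), so nothing is freed.
Nodes removed: 0

0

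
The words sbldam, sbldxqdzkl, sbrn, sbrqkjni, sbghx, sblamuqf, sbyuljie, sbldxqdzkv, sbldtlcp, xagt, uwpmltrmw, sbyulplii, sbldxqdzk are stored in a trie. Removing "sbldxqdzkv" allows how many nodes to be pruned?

1

A node on "sbldxqdzkv"'s path can go only if nothing else ends at it or branches off below it.
The suffix "v" (1 node) is used only by "sbldxqdzkv"; the node for "sbldxqdzk" still has the child "l", so pruning stops there.
Nodes removed: 1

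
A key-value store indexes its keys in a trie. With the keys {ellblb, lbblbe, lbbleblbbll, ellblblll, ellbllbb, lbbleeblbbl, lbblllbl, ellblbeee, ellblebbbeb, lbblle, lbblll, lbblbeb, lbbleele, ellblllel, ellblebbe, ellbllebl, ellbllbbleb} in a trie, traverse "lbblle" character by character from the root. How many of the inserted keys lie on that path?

1

Walk "lbblle" from the root; an end-of-word marker is hit whenever a stored word is a prefix of "lbblle".
Prefixes of the query that are stored words: "lbblle"
Count: 1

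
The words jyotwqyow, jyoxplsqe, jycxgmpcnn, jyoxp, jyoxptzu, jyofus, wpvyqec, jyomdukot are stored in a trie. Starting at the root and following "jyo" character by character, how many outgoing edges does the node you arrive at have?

Follow the path "jyo" to its node, then look at its outgoing edges.
Distinct next characters after "jyo": f, m, t, x.
That node has 4 child edges.

4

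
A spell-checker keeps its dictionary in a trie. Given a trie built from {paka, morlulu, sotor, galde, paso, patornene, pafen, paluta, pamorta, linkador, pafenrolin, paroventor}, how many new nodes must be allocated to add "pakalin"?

Walking "pakalin" from the root, the first 4 characters ("paka") follow existing edges; "l" is the first miss.
Each of the 3 remaining characters creates one node.

3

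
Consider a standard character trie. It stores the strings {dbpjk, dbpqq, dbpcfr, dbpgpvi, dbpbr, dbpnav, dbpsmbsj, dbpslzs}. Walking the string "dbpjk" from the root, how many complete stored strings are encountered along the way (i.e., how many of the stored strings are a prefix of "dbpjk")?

Traverse "dbpjk" character by character; count nodes along the way that are marked as word ends.
Prefixes of the query that are stored words: "dbpjk"
Count: 1

1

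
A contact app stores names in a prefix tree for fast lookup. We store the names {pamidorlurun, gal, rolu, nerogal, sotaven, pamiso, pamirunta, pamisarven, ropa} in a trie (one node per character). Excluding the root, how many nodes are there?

47

For each word, the new-node count is its length minus the longest prefix already in the trie:
  "pamidorlurun" → 12 new (p, a, m, i, d, o, r, l, u, r, u, n)
  "gal" → 3 new (g, a, l)
  "rolu" → 4 new (r, o, l, u)
  "nerogal" → 7 new (n, e, r, o, g, a, l)
  "sotaven" → 7 new (s, o, t, a, v, e, n)
  "pamiso" → prefix "pami" already present; 2 new (s, o)
  "pamirunta" → prefix "pami" already present; 5 new (r, u, n, t, a)
  "pamisarven" → prefix "pamis" already present; 5 new (a, r, v, e, n)
  "ropa" → prefix "ro" already present; 2 new (p, a)
Total nodes = 12 + 3 + 4 + 7 + 7 + 2 + 5 + 5 + 2 = 47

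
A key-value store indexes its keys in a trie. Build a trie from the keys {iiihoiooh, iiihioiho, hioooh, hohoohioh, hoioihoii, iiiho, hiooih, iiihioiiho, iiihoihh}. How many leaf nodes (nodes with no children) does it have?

Leaves are exactly the stored words that no other stored word extends.
Those words: "hiooih", "hioooh", "hohoohioh", "hoioihoii", "iiihioiho", "iiihioiiho", "iiihoihh", "iiihoiooh"
Leaf count: 8

8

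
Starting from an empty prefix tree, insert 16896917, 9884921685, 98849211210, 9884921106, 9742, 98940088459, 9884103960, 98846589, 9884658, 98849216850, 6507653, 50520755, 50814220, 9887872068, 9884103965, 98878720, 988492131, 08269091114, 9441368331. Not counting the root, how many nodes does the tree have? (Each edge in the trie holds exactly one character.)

98

Count nodes per top-level branch (shared prefixes stored once):
  '0'-branch (08269091114): 11 nodes
  '1'-branch (16896917): 8 nodes
  '5'-branch (50520755, 50814220): 14 nodes
  '6'-branch (6507653): 7 nodes
  '9'-branch (9441368331, 9742, 9884103960, 9884103965, 9884658, 98846589, 9884921106, 98849211210, 988492131, 9884921685, 98849216850, 98878720, 9887872068, 98940088459): 58 nodes
Sum: 98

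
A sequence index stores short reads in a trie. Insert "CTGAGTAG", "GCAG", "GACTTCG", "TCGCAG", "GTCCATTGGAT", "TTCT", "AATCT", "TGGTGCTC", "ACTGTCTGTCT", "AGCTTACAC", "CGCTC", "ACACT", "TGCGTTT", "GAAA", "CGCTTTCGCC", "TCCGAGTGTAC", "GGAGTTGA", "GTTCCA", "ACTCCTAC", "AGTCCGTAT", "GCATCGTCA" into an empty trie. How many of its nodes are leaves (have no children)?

Leaves are exactly the stored words that no other stored word extends.
Those words: "AATCT", "ACACT", "ACTCCTAC", "ACTGTCTGTCT", "AGCTTACAC", "AGTCCGTAT", "CGCTC", "CGCTTTCGCC", "CTGAGTAG", "GAAA", "GACTTCG", "GCAG", "GCATCGTCA", "GGAGTTGA", "GTCCATTGGAT", "GTTCCA", "TCCGAGTGTAC", "TCGCAG", "TGCGTTT", "TGGTGCTC", "TTCT"
Leaf count: 21

21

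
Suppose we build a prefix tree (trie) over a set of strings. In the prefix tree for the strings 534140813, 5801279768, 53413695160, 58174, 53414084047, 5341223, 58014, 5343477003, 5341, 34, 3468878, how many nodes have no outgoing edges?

A leaf is a node with no children — equivalently, the end of a word that is not a proper prefix of any other stored word.
Those words: "3468878", "5341223", "53413695160", "534140813", "53414084047", "5343477003", "5801279768", "58014", "58174"
Leaf count: 9

9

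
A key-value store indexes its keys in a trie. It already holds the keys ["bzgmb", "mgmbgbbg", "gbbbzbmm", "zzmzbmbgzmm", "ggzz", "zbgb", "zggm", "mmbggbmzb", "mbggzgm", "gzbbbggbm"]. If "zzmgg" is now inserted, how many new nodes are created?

2

"zzm" is already a path in the trie; the remaining "gg" must be added.
Each of the 2 remaining characters creates one node.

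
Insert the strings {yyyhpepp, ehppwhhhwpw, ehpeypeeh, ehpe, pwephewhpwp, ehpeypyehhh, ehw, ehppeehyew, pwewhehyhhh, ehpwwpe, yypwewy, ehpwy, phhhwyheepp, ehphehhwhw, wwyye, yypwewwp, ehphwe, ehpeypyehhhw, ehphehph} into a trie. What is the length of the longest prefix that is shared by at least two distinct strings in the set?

11

The deepest shared node is where two words last agree before diverging.
e.g. "ehpeypyehhh" and "ehpeypyehhhw" share the prefix "ehpeypyehhh" of length 11; no pair shares a longer one.
Longest shared-prefix length: 11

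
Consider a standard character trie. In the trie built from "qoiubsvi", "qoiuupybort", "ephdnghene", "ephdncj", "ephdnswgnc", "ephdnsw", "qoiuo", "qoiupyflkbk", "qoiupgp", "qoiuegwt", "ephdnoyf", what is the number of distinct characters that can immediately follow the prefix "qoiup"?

2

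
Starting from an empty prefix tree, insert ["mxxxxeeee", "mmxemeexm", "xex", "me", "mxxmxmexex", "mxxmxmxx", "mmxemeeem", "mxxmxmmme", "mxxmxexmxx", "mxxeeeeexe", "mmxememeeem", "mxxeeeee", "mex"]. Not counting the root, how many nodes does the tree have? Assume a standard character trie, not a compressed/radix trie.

Trace insertions, counting only characters that open a new branch:
  "mxxxxeeee" → 9 new (m, x, x, x, x, e, e, e, e)
  "mmxemeexm" → prefix "m" already present; 8 new (m, x, e, m, e, e, x, m)
  "xex" → 3 new (x, e, x)
  "me" → prefix "m" already present; 1 new (e)
  "mxxmxmexex" → prefix "mxx" already present; 7 new (m, x, m, e, x, e, x)
  "mxxmxmxx" → prefix "mxxmxm" already present; 2 new (x, x)
  "mmxemeeem" → prefix "mmxemee" already present; 2 new (e, m)
  "mxxmxmmme" → prefix "mxxmxm" already present; 3 new (m, m, e)
  "mxxmxexmxx" → prefix "mxxmx" already present; 5 new (e, x, m, x, x)
  "mxxeeeeexe" → prefix "mxx" already present; 7 new (e, e, e, e, e, x, e)
  "mmxememeeem" → prefix "mmxeme" already present; 5 new (m, e, e, e, m)
  "mxxeeeee" → prefix "mxxeeeee" already present; 0 new (none)
  "mex" → prefix "me" already present; 1 new (x)
Total nodes = 9 + 8 + 3 + 1 + 7 + 2 + 2 + 3 + 5 + 7 + 5 + 0 + 1 = 53

53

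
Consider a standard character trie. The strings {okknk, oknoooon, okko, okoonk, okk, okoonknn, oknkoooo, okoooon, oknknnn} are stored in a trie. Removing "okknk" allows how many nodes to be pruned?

A node on "okknk"'s path can go only if nothing else ends at it or branches off below it.
The suffix "nk" (2 nodes) is used only by "okknk"; the node for "okk" still has the child "o", so pruning stops there.
Nodes removed: 2

2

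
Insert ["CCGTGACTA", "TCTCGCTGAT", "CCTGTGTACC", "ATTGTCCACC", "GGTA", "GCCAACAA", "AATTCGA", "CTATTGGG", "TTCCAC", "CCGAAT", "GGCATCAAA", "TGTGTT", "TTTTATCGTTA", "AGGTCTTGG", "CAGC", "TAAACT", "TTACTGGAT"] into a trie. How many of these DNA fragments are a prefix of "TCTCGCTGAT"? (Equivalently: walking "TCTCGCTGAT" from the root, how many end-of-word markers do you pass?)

1

Walk "TCTCGCTGAT" from the root; an end-of-word marker is hit whenever a stored word is a prefix of "TCTCGCTGAT".
Prefixes of the query that are stored words: "TCTCGCTGAT"
Count: 1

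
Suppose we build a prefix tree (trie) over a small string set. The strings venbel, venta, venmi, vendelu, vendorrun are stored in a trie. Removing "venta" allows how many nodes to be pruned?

Walk "venta" from the leaf back toward the root, removing each node that no remaining word uses.
The suffix "ta" (2 nodes) is used only by "venta"; the node for "ven" still has the child "b", so pruning stops there.
Nodes removed: 2

2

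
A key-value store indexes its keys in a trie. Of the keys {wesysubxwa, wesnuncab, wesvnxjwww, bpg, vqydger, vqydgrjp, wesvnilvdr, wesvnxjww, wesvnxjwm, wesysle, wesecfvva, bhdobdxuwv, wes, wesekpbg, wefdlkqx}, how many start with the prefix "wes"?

10

Traverse to the node for "wes", then collect every word in that subtree.
Words under "wes": wes, wesecfvva, wesekpbg, wesnuncab, wesvnilvdr, wesvnxjwm, wesvnxjww, wesvnxjwww, wesysle, wesysubxwa
Count: 10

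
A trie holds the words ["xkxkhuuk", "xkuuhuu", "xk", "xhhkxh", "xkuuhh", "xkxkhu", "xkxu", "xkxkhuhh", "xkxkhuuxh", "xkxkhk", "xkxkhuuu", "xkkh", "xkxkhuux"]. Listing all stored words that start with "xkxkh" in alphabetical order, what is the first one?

xkxkhk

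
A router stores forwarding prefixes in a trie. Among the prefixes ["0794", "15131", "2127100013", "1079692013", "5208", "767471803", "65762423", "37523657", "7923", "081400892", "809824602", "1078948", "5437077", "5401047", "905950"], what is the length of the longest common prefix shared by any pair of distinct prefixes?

The deepest shared node is where two words last agree before diverging.
e.g. "1078948" and "1079692013" share the prefix "107" of length 3; no pair shares a longer one.
Longest shared-prefix length: 3

3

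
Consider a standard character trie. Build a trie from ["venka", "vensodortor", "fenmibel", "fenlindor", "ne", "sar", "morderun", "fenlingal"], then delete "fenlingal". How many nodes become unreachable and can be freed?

A node on "fenlingal"'s path can go only if nothing else ends at it or branches off below it.
The suffix "gal" (3 nodes) is used only by "fenlingal"; the node for "fenlin" still has the child "d", so pruning stops there.
Nodes removed: 3

3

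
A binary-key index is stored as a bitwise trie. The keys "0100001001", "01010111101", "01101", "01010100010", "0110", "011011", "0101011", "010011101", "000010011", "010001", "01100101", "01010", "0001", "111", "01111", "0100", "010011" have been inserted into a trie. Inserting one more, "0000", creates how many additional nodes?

Every character of "0000" already lies on an existing path (it is a prefix of some stored word).
No new nodes are needed: 0.

0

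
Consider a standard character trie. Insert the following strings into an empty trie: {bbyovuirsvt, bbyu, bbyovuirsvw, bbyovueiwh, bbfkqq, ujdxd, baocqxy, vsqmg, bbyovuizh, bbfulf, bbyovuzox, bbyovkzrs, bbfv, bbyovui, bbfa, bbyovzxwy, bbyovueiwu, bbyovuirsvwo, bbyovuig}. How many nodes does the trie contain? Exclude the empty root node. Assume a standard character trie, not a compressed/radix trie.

58

For each word, the new-node count is its length minus the longest prefix already in the trie:
  "bbyovuirsvt" → 11 new (b, b, y, o, v, u, i, r, s, v, t)
  "bbyu" → prefix "bby" already present; 1 new (u)
  "bbyovuirsvw" → prefix "bbyovuirsv" already present; 1 new (w)
  "bbyovueiwh" → prefix "bbyovu" already present; 4 new (e, i, w, h)
  "bbfkqq" → prefix "bb" already present; 4 new (f, k, q, q)
  "ujdxd" → 5 new (u, j, d, x, d)
  "baocqxy" → prefix "b" already present; 6 new (a, o, c, q, x, y)
  "vsqmg" → 5 new (v, s, q, m, g)
  "bbyovuizh" → prefix "bbyovui" already present; 2 new (z, h)
  "bbfulf" → prefix "bbf" already present; 3 new (u, l, f)
  "bbyovuzox" → prefix "bbyovu" already present; 3 new (z, o, x)
  "bbyovkzrs" → prefix "bbyov" already present; 4 new (k, z, r, s)
  "bbfv" → prefix "bbf" already present; 1 new (v)
  "bbyovui" → prefix "bbyovui" already present; 0 new (none)
  "bbfa" → prefix "bbf" already present; 1 new (a)
  "bbyovzxwy" → prefix "bbyov" already present; 4 new (z, x, w, y)
  "bbyovueiwu" → prefix "bbyovueiw" already present; 1 new (u)
  "bbyovuirsvwo" → prefix "bbyovuirsvw" already present; 1 new (o)
  "bbyovuig" → prefix "bbyovui" already present; 1 new (g)
Total nodes = 11 + 1 + 1 + 4 + 4 + 5 + 6 + 5 + 2 + 3 + 3 + 4 + 1 + 0 + 1 + 4 + 1 + 1 + 1 = 58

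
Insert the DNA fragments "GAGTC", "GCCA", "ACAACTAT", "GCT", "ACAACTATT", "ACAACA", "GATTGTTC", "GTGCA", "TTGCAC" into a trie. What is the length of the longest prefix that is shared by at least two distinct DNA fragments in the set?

Look for the deepest trie node that still has at least two words in its subtree.
e.g. "ACAACTAT" and "ACAACTATT" share the prefix "ACAACTAT" of length 8; no pair shares a longer one.
Longest shared-prefix length: 8

8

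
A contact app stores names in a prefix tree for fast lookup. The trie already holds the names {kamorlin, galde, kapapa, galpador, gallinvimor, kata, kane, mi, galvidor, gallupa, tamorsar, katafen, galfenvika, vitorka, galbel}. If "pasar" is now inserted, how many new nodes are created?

No existing word starts with "p", so every character of "pasar" needs a new node.
5 − 0 = 5 new nodes.

5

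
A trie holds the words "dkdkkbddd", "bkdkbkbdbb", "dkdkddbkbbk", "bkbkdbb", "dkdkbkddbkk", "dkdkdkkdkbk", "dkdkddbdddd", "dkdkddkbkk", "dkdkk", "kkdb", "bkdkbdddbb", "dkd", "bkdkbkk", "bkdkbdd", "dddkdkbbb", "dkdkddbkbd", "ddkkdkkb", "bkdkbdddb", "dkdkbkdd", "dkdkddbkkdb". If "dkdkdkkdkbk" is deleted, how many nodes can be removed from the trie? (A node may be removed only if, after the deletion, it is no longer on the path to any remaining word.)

After clearing the end-marker at "dkdkdkkdkbk", prune upward until reaching a node still needed by another word.
The suffix "kkdkbk" (6 nodes) is used only by "dkdkdkkdkbk"; the node for "dkdkd" still has the child "d", so pruning stops there.
Nodes removed: 6

6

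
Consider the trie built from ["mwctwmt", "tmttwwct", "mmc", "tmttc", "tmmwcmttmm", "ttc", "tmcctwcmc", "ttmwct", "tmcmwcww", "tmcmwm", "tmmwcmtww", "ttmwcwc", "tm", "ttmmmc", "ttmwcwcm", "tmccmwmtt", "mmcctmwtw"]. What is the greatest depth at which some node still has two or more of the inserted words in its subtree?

Look for the deepest trie node that still has at least two words in its subtree.
e.g. "tmmwcmttmm" and "tmmwcmtww" share the prefix "tmmwcmt" of length 7; no pair shares a longer one.
Longest shared-prefix length: 7

7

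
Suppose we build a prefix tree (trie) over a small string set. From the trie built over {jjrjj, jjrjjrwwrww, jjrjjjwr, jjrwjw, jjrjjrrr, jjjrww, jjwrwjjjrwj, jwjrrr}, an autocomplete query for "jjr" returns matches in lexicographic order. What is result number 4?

jjrjjrwwrww

DFS of the "jjr" subtree visits, in order: "jjrjj", "jjrjjjwr", "jjrjjrrr", "jjrjjrwwrww", "jjrwjw"
The 4th is jjrjjrwwrww.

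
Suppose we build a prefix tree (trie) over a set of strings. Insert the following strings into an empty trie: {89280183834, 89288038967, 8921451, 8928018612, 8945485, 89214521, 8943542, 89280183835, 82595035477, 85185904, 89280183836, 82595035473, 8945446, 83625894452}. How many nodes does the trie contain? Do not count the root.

For each word, the new-node count is its length minus the longest prefix already in the trie:
  "89280183834" → 11 new (8, 9, 2, 8, 0, 1, 8, 3, 8, 3, 4)
  "89288038967" → prefix "8928" already present; 7 new (8, 0, 3, 8, 9, 6, 7)
  "8921451" → prefix "892" already present; 4 new (1, 4, 5, 1)
  "8928018612" → prefix "8928018" already present; 3 new (6, 1, 2)
  "8945485" → prefix "89" already present; 5 new (4, 5, 4, 8, 5)
  "89214521" → prefix "892145" already present; 2 new (2, 1)
  "8943542" → prefix "894" already present; 4 new (3, 5, 4, 2)
  "89280183835" → prefix "8928018383" already present; 1 new (5)
  "82595035477" → prefix "8" already present; 10 new (2, 5, 9, 5, 0, 3, 5, 4, 7, 7)
  "85185904" → prefix "8" already present; 7 new (5, 1, 8, 5, 9, 0, 4)
  "89280183836" → prefix "8928018383" already present; 1 new (6)
  "82595035473" → prefix "8259503547" already present; 1 new (3)
  "8945446" → prefix "89454" already present; 2 new (4, 6)
  "83625894452" → prefix "8" already present; 10 new (3, 6, 2, 5, 8, 9, 4, 4, 5, 2)
Total nodes = 11 + 7 + 4 + 3 + 5 + 2 + 4 + 1 + 10 + 7 + 1 + 1 + 2 + 10 = 68

68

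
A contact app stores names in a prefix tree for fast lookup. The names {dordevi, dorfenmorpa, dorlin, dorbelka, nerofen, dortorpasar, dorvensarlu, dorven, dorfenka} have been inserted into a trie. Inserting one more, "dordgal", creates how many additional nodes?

"dord" is already a path in the trie; the remaining "gal" must be added.
So 7 − 4 = 3 new nodes.

3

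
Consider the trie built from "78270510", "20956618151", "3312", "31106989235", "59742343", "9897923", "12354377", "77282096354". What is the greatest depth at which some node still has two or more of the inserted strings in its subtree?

Equivalently: take the maximum, over all pairs, of their longest common prefix length.
"31106989235" and "3312" agree on "3" (1 characters) before diverging; nothing deeper is shared.
Longest shared-prefix length: 1

1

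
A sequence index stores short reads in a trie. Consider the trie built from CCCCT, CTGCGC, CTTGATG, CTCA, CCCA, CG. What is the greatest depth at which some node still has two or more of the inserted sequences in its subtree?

The deepest shared node is where two words last agree before diverging.
e.g. "CCCA" and "CCCCT" share the prefix "CCC" of length 3; no pair shares a longer one.
Longest shared-prefix length: 3

3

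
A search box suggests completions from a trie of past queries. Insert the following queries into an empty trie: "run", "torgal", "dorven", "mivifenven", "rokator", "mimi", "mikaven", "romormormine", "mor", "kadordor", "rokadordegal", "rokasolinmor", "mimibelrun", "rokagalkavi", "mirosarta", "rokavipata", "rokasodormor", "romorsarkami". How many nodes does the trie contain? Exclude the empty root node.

For each word, the new-node count is its length minus the longest prefix already in the trie:
  "run" → 3 new (r, u, n)
  "torgal" → 6 new (t, o, r, g, a, l)
  "dorven" → 6 new (d, o, r, v, e, n)
  "mivifenven" → 10 new (m, i, v, i, f, e, n, v, e, n)
  "rokator" → prefix "r" already present; 6 new (o, k, a, t, o, r)
  "mimi" → prefix "mi" already present; 2 new (m, i)
  "mikaven" → prefix "mi" already present; 5 new (k, a, v, e, n)
  "romormormine" → prefix "ro" already present; 10 new (m, o, r, m, o, r, m, i, n, e)
  "mor" → prefix "m" already present; 2 new (o, r)
  "kadordor" → 8 new (k, a, d, o, r, d, o, r)
  "rokadordegal" → prefix "roka" already present; 8 new (d, o, r, d, e, g, a, l)
  "rokasolinmor" → prefix "roka" already present; 8 new (s, o, l, i, n, m, o, r)
  "mimibelrun" → prefix "mimi" already present; 6 new (b, e, l, r, u, n)
  "rokagalkavi" → prefix "roka" already present; 7 new (g, a, l, k, a, v, i)
  "mirosarta" → prefix "mi" already present; 7 new (r, o, s, a, r, t, a)
  "rokavipata" → prefix "roka" already present; 6 new (v, i, p, a, t, a)
  "rokasodormor" → prefix "rokaso" already present; 6 new (d, o, r, m, o, r)
  "romorsarkami" → prefix "romor" already present; 7 new (s, a, r, k, a, m, i)
Total nodes = 3 + 6 + 6 + 10 + 6 + 2 + 5 + 10 + 2 + 8 + 8 + 8 + 6 + 7 + 7 + 6 + 6 + 7 = 113

113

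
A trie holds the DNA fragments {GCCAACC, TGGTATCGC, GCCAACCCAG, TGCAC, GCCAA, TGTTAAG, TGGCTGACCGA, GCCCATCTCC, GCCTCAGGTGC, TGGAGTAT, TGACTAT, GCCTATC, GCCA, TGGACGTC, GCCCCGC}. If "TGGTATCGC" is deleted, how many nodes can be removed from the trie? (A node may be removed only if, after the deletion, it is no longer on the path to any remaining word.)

After clearing the end-marker at "TGGTATCGC", prune upward until reaching a node still needed by another word.
The suffix "TATCGC" (6 nodes) is used only by "TGGTATCGC"; the node for "TGG" still has the child "C", so pruning stops there.
Nodes removed: 6

6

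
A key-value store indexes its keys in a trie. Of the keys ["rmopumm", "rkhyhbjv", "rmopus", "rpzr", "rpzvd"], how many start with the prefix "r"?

5

Traverse to the node for "r", then collect every word in that subtree.
Words under "r": rkhyhbjv, rmopumm, rmopus, rpzr, rpzvd
Count: 5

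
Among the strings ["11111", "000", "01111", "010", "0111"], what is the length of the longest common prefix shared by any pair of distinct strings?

4

Equivalently: take the maximum, over all pairs, of their longest common prefix length.
"0111" and "01111" agree on "0111" (4 characters) before diverging; nothing deeper is shared.
Longest shared-prefix length: 4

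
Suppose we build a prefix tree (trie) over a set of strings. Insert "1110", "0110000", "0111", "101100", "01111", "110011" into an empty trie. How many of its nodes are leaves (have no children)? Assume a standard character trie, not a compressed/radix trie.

5

Leaves are exactly the stored words that no other stored word extends.
Those words: "0110000", "01111", "101100", "110011", "1110"
Leaf count: 5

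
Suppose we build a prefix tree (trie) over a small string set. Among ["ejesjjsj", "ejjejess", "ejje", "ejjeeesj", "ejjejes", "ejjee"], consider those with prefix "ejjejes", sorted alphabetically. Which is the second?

ejjejess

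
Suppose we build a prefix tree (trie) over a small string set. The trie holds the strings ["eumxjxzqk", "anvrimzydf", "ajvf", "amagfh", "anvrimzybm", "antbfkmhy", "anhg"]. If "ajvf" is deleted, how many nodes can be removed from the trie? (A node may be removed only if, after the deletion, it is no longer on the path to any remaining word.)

A node on "ajvf"'s path can go only if nothing else ends at it or branches off below it.
The suffix "jvf" (3 nodes) is used only by "ajvf"; the node for "a" still has the child "n", so pruning stops there.
Nodes removed: 3

3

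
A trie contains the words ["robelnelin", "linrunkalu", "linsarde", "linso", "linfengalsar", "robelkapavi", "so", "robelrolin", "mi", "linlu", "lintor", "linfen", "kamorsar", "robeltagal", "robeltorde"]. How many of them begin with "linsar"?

Filter for entries beginning with "linsar":
Words under "linsar": linsarde
Count: 1

1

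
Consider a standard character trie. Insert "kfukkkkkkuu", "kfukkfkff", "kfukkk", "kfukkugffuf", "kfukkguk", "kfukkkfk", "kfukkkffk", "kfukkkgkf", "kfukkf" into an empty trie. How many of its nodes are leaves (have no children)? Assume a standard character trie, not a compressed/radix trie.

7

A leaf is a node with no children — equivalently, the end of a word that is not a proper prefix of any other stored word.
Those words: "kfukkfkff", "kfukkguk", "kfukkkffk", "kfukkkfk", "kfukkkgkf", "kfukkkkkkuu", "kfukkugffuf"
Leaf count: 7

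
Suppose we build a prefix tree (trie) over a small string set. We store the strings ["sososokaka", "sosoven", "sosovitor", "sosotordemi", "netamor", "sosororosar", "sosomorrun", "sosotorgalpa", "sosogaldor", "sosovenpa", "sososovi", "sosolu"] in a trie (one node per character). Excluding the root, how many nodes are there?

Insert word by word; a character creates a node only if that edge doesn't already exist:
  "sososokaka" → 10 new (s, o, s, o, s, o, k, a, k, a)
  "sosoven" → prefix "soso" already present; 3 new (v, e, n)
  "sosovitor" → prefix "sosov" already present; 4 new (i, t, o, r)
  "sosotordemi" → prefix "soso" already present; 7 new (t, o, r, d, e, m, i)
  "netamor" → 7 new (n, e, t, a, m, o, r)
  "sosororosar" → prefix "soso" already present; 7 new (r, o, r, o, s, a, r)
  "sosomorrun" → prefix "soso" already present; 6 new (m, o, r, r, u, n)
  "sosotorgalpa" → prefix "sosotor" already present; 5 new (g, a, l, p, a)
  "sosogaldor" → prefix "soso" already present; 6 new (g, a, l, d, o, r)
  "sosovenpa" → prefix "sosoven" already present; 2 new (p, a)
  "sososovi" → prefix "sososo" already present; 2 new (v, i)
  "sosolu" → prefix "soso" already present; 2 new (l, u)
Total nodes = 10 + 3 + 4 + 7 + 7 + 7 + 6 + 5 + 6 + 2 + 2 + 2 = 61

61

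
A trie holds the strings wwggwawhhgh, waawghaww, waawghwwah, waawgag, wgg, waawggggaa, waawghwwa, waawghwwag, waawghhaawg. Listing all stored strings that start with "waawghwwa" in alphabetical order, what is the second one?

waawghwwag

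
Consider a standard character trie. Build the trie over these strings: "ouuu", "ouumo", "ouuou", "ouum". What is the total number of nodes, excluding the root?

8

Insert word by word; a character creates a node only if that edge doesn't already exist:
  "ouuu" → 4 new (o, u, u, u)
  "ouumo" → prefix "ouu" already present; 2 new (m, o)
  "ouuou" → prefix "ouu" already present; 2 new (o, u)
  "ouum" → prefix "ouum" already present; 0 new (none)
Total nodes = 4 + 2 + 2 + 0 = 8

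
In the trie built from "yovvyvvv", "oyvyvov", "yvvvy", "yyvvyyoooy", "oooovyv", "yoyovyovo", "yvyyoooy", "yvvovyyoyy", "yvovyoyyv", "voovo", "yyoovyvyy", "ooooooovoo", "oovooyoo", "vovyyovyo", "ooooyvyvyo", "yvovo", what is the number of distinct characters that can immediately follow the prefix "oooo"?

Follow the path "oooo" to its node, then look at its outgoing edges.
Characters that immediately follow "oooo" among the stored strings: {o, v, y}.
That node has 3 child edges.

3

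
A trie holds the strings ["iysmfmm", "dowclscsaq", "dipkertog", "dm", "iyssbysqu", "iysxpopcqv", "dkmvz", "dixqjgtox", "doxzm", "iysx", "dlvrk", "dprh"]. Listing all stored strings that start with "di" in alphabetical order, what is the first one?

Words with prefix "di", in lexicographic order: "dipkertog", "dixqjgtox"
The 1st is dipkertog.

dipkertog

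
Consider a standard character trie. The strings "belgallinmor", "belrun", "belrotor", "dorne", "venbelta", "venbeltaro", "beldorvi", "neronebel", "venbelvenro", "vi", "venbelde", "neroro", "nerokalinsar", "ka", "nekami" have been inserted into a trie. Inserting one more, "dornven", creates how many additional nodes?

"dorn" is already a path in the trie; the remaining "ven" must be added.
New nodes needed: |"dornven"| − 4 = 7 − 4 = 3.

3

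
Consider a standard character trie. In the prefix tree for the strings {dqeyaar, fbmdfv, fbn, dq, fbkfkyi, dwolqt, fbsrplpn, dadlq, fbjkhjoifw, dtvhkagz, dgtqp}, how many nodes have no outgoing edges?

A leaf is a node with no children — equivalently, the end of a word that is not a proper prefix of any other stored word.
Those words: "dadlq", "dgtqp", "dqeyaar", "dtvhkagz", "dwolqt", "fbjkhjoifw", "fbkfkyi", "fbmdfv", "fbn", "fbsrplpn"
Leaf count: 10

10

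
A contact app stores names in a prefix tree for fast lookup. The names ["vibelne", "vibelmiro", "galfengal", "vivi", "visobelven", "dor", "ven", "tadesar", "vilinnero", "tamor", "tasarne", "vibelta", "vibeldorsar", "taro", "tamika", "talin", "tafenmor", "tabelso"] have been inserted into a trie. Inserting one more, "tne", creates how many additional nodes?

2

The longest prefix of "tne" already in the trie is "t" (length 1).
Each of the 2 remaining characters creates one node.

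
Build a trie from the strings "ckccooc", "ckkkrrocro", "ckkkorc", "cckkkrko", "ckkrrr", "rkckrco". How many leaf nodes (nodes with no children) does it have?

6

A leaf is a node with no children — equivalently, the end of a word that is not a proper prefix of any other stored word.
Those words: "cckkkrko", "ckccooc", "ckkkorc", "ckkkrrocro", "ckkrrr", "rkckrco"
Leaf count: 6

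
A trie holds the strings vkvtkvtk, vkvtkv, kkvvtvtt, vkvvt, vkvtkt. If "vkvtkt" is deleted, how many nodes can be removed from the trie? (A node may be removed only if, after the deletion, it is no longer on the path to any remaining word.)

After clearing the end-marker at "vkvtkt", prune upward until reaching a node still needed by another word.
The suffix "t" (1 node) is used only by "vkvtkt"; the node for "vkvtk" still has the child "v", so pruning stops there.
Nodes removed: 1

1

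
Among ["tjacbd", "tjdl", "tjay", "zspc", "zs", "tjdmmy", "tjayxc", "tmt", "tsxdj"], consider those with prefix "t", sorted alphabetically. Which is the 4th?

tjdl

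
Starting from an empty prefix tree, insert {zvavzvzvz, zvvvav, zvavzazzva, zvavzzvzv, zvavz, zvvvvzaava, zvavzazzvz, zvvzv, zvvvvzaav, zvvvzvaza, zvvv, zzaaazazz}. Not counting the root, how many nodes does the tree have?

44

For each word, the new-node count is its length minus the longest prefix already in the trie:
  "zvavzvzvz" → 9 new (z, v, a, v, z, v, z, v, z)
  "zvvvav" → prefix "zv" already present; 4 new (v, v, a, v)
  "zvavzazzva" → prefix "zvavz" already present; 5 new (a, z, z, v, a)
  "zvavzzvzv" → prefix "zvavz" already present; 4 new (z, v, z, v)
  "zvavz" → prefix "zvavz" already present; 0 new (none)
  "zvvvvzaava" → prefix "zvvv" already present; 6 new (v, z, a, a, v, a)
  "zvavzazzvz" → prefix "zvavzazzv" already present; 1 new (z)
  "zvvzv" → prefix "zvv" already present; 2 new (z, v)
  "zvvvvzaav" → prefix "zvvvvzaav" already present; 0 new (none)
  "zvvvzvaza" → prefix "zvvv" already present; 5 new (z, v, a, z, a)
  "zvvv" → prefix "zvvv" already present; 0 new (none)
  "zzaaazazz" → prefix "z" already present; 8 new (z, a, a, a, z, a, z, z)
Total nodes = 9 + 4 + 5 + 4 + 0 + 6 + 1 + 2 + 0 + 5 + 0 + 8 = 44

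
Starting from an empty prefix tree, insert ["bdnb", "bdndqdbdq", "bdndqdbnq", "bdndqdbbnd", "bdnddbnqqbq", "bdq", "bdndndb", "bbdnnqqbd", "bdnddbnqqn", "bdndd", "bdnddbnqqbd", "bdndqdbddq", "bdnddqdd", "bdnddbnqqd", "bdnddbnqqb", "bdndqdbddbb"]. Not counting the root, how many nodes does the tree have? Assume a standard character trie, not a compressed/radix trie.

Insert word by word; a character creates a node only if that edge doesn't already exist:
  "bdnb" → 4 new (b, d, n, b)
  "bdndqdbdq" → prefix "bdn" already present; 6 new (d, q, d, b, d, q)
  "bdndqdbnq" → prefix "bdndqdb" already present; 2 new (n, q)
  "bdndqdbbnd" → prefix "bdndqdb" already present; 3 new (b, n, d)
  "bdnddbnqqbq" → prefix "bdnd" already present; 7 new (d, b, n, q, q, b, q)
  "bdq" → prefix "bd" already present; 1 new (q)
  "bdndndb" → prefix "bdnd" already present; 3 new (n, d, b)
  "bbdnnqqbd" → prefix "b" already present; 8 new (b, d, n, n, q, q, b, d)
  "bdnddbnqqn" → prefix "bdnddbnqq" already present; 1 new (n)
  "bdndd" → prefix "bdndd" already present; 0 new (none)
  "bdnddbnqqbd" → prefix "bdnddbnqqb" already present; 1 new (d)
  "bdndqdbddq" → prefix "bdndqdbd" already present; 2 new (d, q)
  "bdnddqdd" → prefix "bdndd" already present; 3 new (q, d, d)
  "bdnddbnqqd" → prefix "bdnddbnqq" already present; 1 new (d)
  "bdnddbnqqb" → prefix "bdnddbnqqb" already present; 0 new (none)
  "bdndqdbddbb" → prefix "bdndqdbdd" already present; 2 new (b, b)
Total nodes = 4 + 6 + 2 + 3 + 7 + 1 + 3 + 8 + 1 + 0 + 1 + 2 + 3 + 1 + 0 + 2 = 44

44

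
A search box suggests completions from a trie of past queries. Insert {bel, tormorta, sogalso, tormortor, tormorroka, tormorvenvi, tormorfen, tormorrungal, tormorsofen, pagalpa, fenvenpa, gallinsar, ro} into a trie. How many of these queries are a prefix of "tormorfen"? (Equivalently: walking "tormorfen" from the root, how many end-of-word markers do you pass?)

1

Traverse "tormorfen" character by character; count nodes along the way that are marked as word ends.
Prefixes of the query that are stored words: "tormorfen"
Count: 1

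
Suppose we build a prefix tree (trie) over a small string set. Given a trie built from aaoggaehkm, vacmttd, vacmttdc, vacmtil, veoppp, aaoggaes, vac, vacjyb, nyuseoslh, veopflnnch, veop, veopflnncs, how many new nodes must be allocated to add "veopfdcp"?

The longest prefix of "veopfdcp" already in the trie is "veopf" (length 5).
So 8 − 5 = 3 new nodes.

3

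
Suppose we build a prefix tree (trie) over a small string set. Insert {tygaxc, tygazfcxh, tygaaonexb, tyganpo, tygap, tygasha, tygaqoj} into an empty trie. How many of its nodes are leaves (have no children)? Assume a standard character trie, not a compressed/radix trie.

A leaf is a node with no children — equivalently, the end of a word that is not a proper prefix of any other stored word.
Those words: "tygaaonexb", "tyganpo", "tygap", "tygaqoj", "tygasha", "tygaxc", "tygazfcxh"
Leaf count: 7

7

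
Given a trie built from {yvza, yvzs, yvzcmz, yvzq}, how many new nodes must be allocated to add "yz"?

1

The longest prefix of "yz" already in the trie is "y" (length 1).
New nodes needed: |"yz"| − 1 = 2 − 1 = 1.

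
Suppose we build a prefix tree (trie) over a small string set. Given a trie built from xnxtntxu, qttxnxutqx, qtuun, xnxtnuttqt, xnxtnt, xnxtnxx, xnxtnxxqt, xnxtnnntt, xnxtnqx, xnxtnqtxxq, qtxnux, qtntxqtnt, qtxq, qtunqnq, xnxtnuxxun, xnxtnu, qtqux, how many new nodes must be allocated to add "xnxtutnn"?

"xnxt" is already a path in the trie; the remaining "utnn" must be added.
So 8 − 4 = 4 new nodes.

4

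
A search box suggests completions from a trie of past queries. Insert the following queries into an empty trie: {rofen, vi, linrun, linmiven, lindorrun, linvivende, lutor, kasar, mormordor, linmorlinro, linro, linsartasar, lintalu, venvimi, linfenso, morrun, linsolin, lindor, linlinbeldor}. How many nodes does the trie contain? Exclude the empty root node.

96

For each word, the new-node count is its length minus the longest prefix already in the trie:
  "rofen" → 5 new (r, o, f, e, n)
  "vi" → 2 new (v, i)
  "linrun" → 6 new (l, i, n, r, u, n)
  "linmiven" → prefix "lin" already present; 5 new (m, i, v, e, n)
  "lindorrun" → prefix "lin" already present; 6 new (d, o, r, r, u, n)
  "linvivende" → prefix "lin" already present; 7 new (v, i, v, e, n, d, e)
  "lutor" → prefix "l" already present; 4 new (u, t, o, r)
  "kasar" → 5 new (k, a, s, a, r)
  "mormordor" → 9 new (m, o, r, m, o, r, d, o, r)
  "linmorlinro" → prefix "linm" already present; 7 new (o, r, l, i, n, r, o)
  "linro" → prefix "linr" already present; 1 new (o)
  "linsartasar" → prefix "lin" already present; 8 new (s, a, r, t, a, s, a, r)
  "lintalu" → prefix "lin" already present; 4 new (t, a, l, u)
  "venvimi" → prefix "v" already present; 6 new (e, n, v, i, m, i)
  "linfenso" → prefix "lin" already present; 5 new (f, e, n, s, o)
  "morrun" → prefix "mor" already present; 3 new (r, u, n)
  "linsolin" → prefix "lins" already present; 4 new (o, l, i, n)
  "lindor" → prefix "lindor" already present; 0 new (none)
  "linlinbeldor" → prefix "lin" already present; 9 new (l, i, n, b, e, l, d, o, r)
Total nodes = 5 + 2 + 6 + 5 + 6 + 7 + 4 + 5 + 9 + 7 + 1 + 8 + 4 + 6 + 5 + 3 + 4 + 0 + 9 = 96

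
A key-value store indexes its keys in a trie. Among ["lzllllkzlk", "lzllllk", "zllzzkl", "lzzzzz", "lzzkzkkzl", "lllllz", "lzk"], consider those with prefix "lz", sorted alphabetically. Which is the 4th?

lzzkzkkzl

DFS of the "lz" subtree visits, in order: "lzk", "lzllllk", "lzllllkzlk", "lzzkzkkzl", "lzzzzz"
Position 4: lzzkzkkzl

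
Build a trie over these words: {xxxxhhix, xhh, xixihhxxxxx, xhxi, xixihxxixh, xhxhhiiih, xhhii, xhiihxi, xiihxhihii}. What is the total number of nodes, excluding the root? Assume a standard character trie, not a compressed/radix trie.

48

Count nodes per top-level branch (shared prefixes stored once):
  'x'-branch (xhh, xhhii, xhiihxi, xhxhhiiih, xhxi, xiihxhihii, xixihhxxxxx, xixihxxixh, xxxxhhix): 48 nodes
Sum: 48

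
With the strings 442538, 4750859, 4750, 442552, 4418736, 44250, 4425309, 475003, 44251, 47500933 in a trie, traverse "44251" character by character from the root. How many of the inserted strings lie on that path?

1

Check each prefix of "44251" against the stored set — each match is an end-marker on the path.
Prefixes of the query that are stored words: "44251"
Count: 1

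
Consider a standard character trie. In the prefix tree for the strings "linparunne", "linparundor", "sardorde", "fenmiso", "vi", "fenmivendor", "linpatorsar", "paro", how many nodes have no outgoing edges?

8

Leaves are exactly the stored words that no other stored word extends.
Those words: "fenmiso", "fenmivendor", "linparundor", "linparunne", "linpatorsar", "paro", "sardorde", "vi"
Leaf count: 8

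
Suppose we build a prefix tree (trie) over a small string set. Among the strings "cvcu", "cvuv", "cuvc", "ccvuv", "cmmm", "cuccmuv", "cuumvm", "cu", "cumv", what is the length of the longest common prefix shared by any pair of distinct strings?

Equivalently: take the maximum, over all pairs, of their longest common prefix length.
e.g. "cu" and "cuccmuv" share the prefix "cu" of length 2; no pair shares a longer one.
Longest shared-prefix length: 2

2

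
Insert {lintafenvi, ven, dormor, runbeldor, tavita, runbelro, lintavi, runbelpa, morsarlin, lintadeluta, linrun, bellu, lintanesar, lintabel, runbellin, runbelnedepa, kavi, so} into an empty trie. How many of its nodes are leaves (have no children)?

Leaves are exactly the stored words that no other stored word extends.
Those words: "bellu", "dormor", "kavi", "linrun", "lintabel", "lintadeluta", "lintafenvi", "lintanesar", "lintavi", "morsarlin", "runbeldor", "runbellin", "runbelnedepa", "runbelpa", "runbelro", "so", "tavita", "ven"
Leaf count: 18

18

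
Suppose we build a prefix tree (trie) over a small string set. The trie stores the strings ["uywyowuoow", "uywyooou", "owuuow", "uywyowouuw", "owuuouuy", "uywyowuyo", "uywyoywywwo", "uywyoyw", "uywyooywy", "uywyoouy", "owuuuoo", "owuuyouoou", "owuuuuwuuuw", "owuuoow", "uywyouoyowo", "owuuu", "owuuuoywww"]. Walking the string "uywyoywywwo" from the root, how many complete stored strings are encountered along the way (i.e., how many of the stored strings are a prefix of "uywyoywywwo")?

Walk "uywyoywywwo" from the root; an end-of-word marker is hit whenever a stored word is a prefix of "uywyoywywwo".
Prefixes of the query that are stored words: "uywyoyw", "uywyoywywwo"
Count: 2

2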